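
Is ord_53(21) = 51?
Powers of 21 mod 53: 21^1≡21, 21^2≡17, 21^3≡39, 21^4≡24, 21^5≡27, 21^6≡37, 21^7≡35, 21^8≡46, 21^9≡12, 21^10≡40, 21^11≡45, 21^12≡44, 21^13≡23, 21^14≡6, 21^15≡20, 21^16≡49, 21^17≡22, 21^18≡38, 21^19≡3, 21^20≡10, 21^21≡51, 21^22≡11, 21^23≡19, 21^24≡28, 21^25≡5, 21^26≡52, 21^27≡32, 21^28≡36, 21^29≡14, 21^30≡29, 21^31≡26, 21^32≡16, 21^33≡18, 21^34≡7, 21^35≡41, 21^36≡13, 21^37≡8, 21^38≡9, 21^39≡30, 21^40≡47, 21^41≡33, 21^42≡4, 21^43≡31, 21^44≡15, 21^45≡50, 21^46≡43, 21^47≡2, 21^48≡42, 21^49≡34, 21^50≡25, 21^51≡48, 21^52≡1. 21^51≡48≢1, so ord ≠ 51. No, the actual order is 52.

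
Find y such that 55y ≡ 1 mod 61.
Since 61 is prime, by Fermat 55^(-1) ≡ 55^{59} ≡ 10 mod 61. Verify: 55 × 10 = 550 ≡ 1 mod 61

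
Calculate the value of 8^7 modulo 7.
Using Fermat: 8^{6} ≡ 1 (mod 7). 7 ≡ 1 (mod 6). So 8^{7} ≡ 8^{1} ≡ 1 (mod 7)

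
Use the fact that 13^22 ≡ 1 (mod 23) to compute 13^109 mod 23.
By Fermat: 13^{22} ≡ 1 (mod 23). 109 = 4×22 + 21. So 13^{109} ≡ 13^{21} ≡ 16 (mod 23)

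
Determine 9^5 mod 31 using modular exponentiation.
By repeated squaring (mod 31): 9^{1}≡9, 9^{2}≡19, 9^{4}≡20. Then 9^{5} = 9^{4+1} ≡ 20 × 9 ≡ 25 (mod 31)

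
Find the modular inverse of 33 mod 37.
Since 37 is prime, by Fermat 33^(-1) ≡ 33^{35} ≡ 9 (mod 37). Verify: 33 × 9 = 297 ≡ 1 (mod 37)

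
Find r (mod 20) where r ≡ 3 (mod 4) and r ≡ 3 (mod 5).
M = 4 × 5 = 20. M₁ = 5, y₁ ≡ 1 (mod 4). M₂ = 4, y₂ ≡ 4 (mod 5). r = 3×5×1 + 3×4×4 ≡ 3 (mod 20)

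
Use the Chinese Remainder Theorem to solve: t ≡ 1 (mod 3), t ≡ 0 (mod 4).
M = 3 × 4 = 12. M₁ = 4, y₁ ≡ 1 (mod 3). M₂ = 3, y₂ ≡ 3 (mod 4). t = 1×4×1 + 0×3×3 ≡ 4 (mod 12)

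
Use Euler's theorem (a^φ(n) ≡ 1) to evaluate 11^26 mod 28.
By Euler: 11^{12} ≡ 1 mod 28 since gcd(11, 28) = 1. 26 = 2×12 + 2. So 11^{26} ≡ 11^{2} ≡ 9 mod 28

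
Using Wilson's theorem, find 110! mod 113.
(112)! = (110)! × (111) × (112) ≡ -1 mod 113. So (110)! ≡ -1 × [(112)(111)]^(-1) ≡ 56 mod 113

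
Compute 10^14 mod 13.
Using Fermat: 10^{12} ≡ 1 mod 13. 14 ≡ 2 mod 12. So 10^{14} ≡ 10^{2} ≡ 9 mod 13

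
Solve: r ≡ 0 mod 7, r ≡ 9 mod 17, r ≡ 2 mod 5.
M = 7 × 17 × 5 = 595. M₁ = 85, y₁ ≡ 1 mod 7. M₂ = 35, y₂ ≡ 1 mod 17. M₃ = 119, y₃ ≡ 4 mod 5. r = 0×85×1 + 9×35×1 + 2×119×4 ≡ 77 mod 595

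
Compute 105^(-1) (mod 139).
Since 139 is prime, by Fermat 105^(-1) ≡ 105^{137} ≡ 94 (mod 139). Verify: 105 × 94 = 9870 ≡ 1 (mod 139)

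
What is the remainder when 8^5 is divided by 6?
By repeated squaring mod 6: 8^{1}≡2, 8^{2}≡4, 8^{4}≡4. Then 8^{5} = 8^{4+1} ≡ 4 × 2 ≡ 2 mod 6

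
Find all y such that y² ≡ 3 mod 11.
The square roots of 3 mod 11 are 5 and 6. Verify: 5² = 25 ≡ 3 mod 11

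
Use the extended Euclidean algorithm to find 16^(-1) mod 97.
Extended GCD: 16(-6) + 97(1) = 1. So 16^(-1) ≡ -6 ≡ 91 mod 97. Verify: 16 × 91 = 1456 ≡ 1 mod 97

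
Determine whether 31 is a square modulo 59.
By Euler's criterion: 31^{29} ≡ 58 mod 59. Since this equals -1 (≡ 58), 31 is not a QR.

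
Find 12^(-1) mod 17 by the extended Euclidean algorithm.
Extended GCD: 12(-7) + 17(5) = 1. So 12^(-1) ≡ -7 ≡ 10 mod 17. Verify: 12 × 10 = 120 ≡ 1 mod 17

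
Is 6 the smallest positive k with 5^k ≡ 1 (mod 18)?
Powers of 5 mod 18: 5^1≡5, 5^2≡7, 5^3≡17, 5^4≡13, 5^5≡11, 5^6≡1. First k with 5^k≡1 is k=6. Yes, ord_18(5) = 6.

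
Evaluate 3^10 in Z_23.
By repeated squaring (mod 23): 3^{1}≡3, 3^{2}≡9, 3^{4}≡12, 3^{8}≡6. Then 3^{10} = 3^{8+2} ≡ 6 × 9 ≡ 8 (mod 23)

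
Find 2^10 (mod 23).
By repeated squaring (mod 23): 2^{1}≡2, 2^{2}≡4, 2^{4}≡16, 2^{8}≡3. Then 2^{10} = 2^{8+2} ≡ 3 × 4 ≡ 12 (mod 23)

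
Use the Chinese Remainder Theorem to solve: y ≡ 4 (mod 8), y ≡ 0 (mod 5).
M = 8 × 5 = 40. M₁ = 5, y₁ ≡ 5 (mod 8). M₂ = 8, y₂ ≡ 2 (mod 5). y = 4×5×5 + 0×8×2 ≡ 20 (mod 40)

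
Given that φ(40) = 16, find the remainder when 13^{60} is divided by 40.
By Euler: 13^{16} ≡ 1 (mod 40) since gcd(13, 40) = 1. 60 = 3×16 + 12. So 13^{60} ≡ 13^{12} ≡ 1 (mod 40)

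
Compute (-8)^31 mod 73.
By repeated squaring (mod 73): (-8)^{1}≡65, (-8)^{2}≡64, (-8)^{4}≡8, (-8)^{8}≡64, (-8)^{16}≡8. Then (-8)^{31} = (-8)^{16+8+4+2+1} ≡ 8 × 64 × 8 × 64 × 65 ≡ 65 (mod 73)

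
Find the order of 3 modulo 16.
Powers of 3 mod 16: 3^1≡3, 3^2≡9, 3^3≡11, 3^4≡1. ord_16(3) = 4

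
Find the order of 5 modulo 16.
Powers of 5 mod 16: 5^1≡5, 5^2≡9, 5^3≡13, 5^4≡1. Order = 4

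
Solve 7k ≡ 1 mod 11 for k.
Since 11 is prime, by Fermat 7^(-1) ≡ 7^{9} ≡ 8 mod 11. Verify: 7 × 8 = 56 ≡ 1 mod 11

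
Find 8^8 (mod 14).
By repeated squaring (mod 14): 8^{1}≡8, 8^{2}≡8, 8^{4}≡8, 8^{8}≡8. So 8^{8} ≡ 8 (mod 14)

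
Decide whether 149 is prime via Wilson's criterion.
(148)! mod 149 = 148. Since 148 ≡ -1 mod 149, 149 is prime.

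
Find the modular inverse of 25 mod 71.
Since 71 is prime, by Fermat 25^(-1) ≡ 25^{69} ≡ 54 mod 71. Verify: 25 × 54 = 1350 ≡ 1 mod 71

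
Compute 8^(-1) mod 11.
Since 11 is prime, by Fermat 8^(-1) ≡ 8^{9} ≡ 7 mod 11. Verify: 8 × 7 = 56 ≡ 1 mod 11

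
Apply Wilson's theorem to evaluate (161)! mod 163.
(162)! = (161)! × (162) ≡ -1 mod 163. So (161)! ≡ -1 × (162)^(-1) ≡ (-1)×(-1) = 1 mod 163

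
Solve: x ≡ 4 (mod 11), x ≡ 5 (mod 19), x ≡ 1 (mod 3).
M = 11 × 19 × 3 = 627. M₁ = 57, y₁ ≡ 6 (mod 11). M₂ = 33, y₂ ≡ 15 (mod 19). M₃ = 209, y₃ ≡ 2 (mod 3). x = 4×57×6 + 5×33×15 + 1×209×2 ≡ 499 (mod 627)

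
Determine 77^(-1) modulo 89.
Since 89 is prime, by Fermat 77^(-1) ≡ 77^{87} ≡ 37 (mod 89). Verify: 77 × 37 = 2849 ≡ 1 (mod 89)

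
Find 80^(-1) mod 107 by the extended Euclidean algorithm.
Extended GCD: 80(-4) + 107(3) = 1. So 80^(-1) ≡ -4 ≡ 103 mod 107. Verify: 80 × 103 = 8240 ≡ 1 mod 107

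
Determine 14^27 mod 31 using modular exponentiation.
By repeated squaring mod 31: 14^{1}≡14, 14^{2}≡10, 14^{4}≡7, 14^{8}≡18, 14^{16}≡14. Then 14^{27} = 14^{16+8+2+1} ≡ 14 × 18 × 10 × 14 ≡ 2 mod 31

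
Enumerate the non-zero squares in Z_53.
QRs mod 53: {1, 4, 6, 7, 9, 10, 11, 13, 15, 16, 17, 24, 25, 28, 29, 36, 37, 38, 40, 42, 43, 44, 46, 47, 49, 52}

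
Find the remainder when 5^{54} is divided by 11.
By Fermat: 5^{10} ≡ 1 mod 11. 54 = 5×10 + 4. So 5^{54} ≡ 5^{4} ≡ 9 mod 11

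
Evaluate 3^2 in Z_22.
3^{2} = 9 ≡ 9 mod 22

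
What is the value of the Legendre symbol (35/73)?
(35/73) = 35^{36} mod 73 = 1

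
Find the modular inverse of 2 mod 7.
Since 7 is prime, by Fermat 2^(-1) ≡ 2^{5} ≡ 4 mod 7. Verify: 2 × 4 = 8 ≡ 1 mod 7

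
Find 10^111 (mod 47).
Using Fermat: 10^{46} ≡ 1 (mod 47). 111 ≡ 19 (mod 46). So 10^{111} ≡ 10^{19} ≡ 30 (mod 47)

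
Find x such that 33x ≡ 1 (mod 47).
Since 47 is prime, by Fermat 33^(-1) ≡ 33^{45} ≡ 10 (mod 47). Verify: 33 × 10 = 330 ≡ 1 (mod 47)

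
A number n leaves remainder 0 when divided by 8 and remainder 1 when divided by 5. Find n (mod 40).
M = 8 × 5 = 40. M₁ = 5, y₁ ≡ 5 (mod 8). M₂ = 8, y₂ ≡ 2 (mod 5). n = 0×5×5 + 1×8×2 ≡ 16 (mod 40)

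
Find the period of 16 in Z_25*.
Powers of 16 mod 25: 16^1≡16, 16^2≡6, 16^3≡21, 16^4≡11, 16^5≡1. Order = 5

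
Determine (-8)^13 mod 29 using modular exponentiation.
By repeated squaring (mod 29): (-8)^{1}≡21, (-8)^{2}≡6, (-8)^{4}≡7, (-8)^{8}≡20. Then (-8)^{13} = (-8)^{8+4+1} ≡ 20 × 7 × 21 ≡ 11 (mod 29)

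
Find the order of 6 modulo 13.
Powers of 6 mod 13: 6^1≡6, 6^2≡10, 6^3≡8, 6^4≡9, 6^5≡2, 6^6≡12, 6^7≡7, 6^8≡3, 6^9≡5, 6^10≡4, 6^11≡11, 6^12≡1. Order = 12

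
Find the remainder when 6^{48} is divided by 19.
By Fermat: 6^{18} ≡ 1 mod 19. 48 = 2×18 + 12. So 6^{48} ≡ 6^{12} ≡ 7 mod 19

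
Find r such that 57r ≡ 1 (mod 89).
Since 89 is prime, by Fermat 57^(-1) ≡ 57^{87} ≡ 25 (mod 89). Verify: 57 × 25 = 1425 ≡ 1 (mod 89)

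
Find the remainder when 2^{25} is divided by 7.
By Fermat: 2^{6} ≡ 1 mod 7. 25 = 4×6 + 1. So 2^{25} ≡ 2^{1} ≡ 2 mod 7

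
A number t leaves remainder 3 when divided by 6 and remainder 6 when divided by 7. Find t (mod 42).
M = 6 × 7 = 42. M₁ = 7, y₁ ≡ 1 (mod 6). M₂ = 6, y₂ ≡ 6 (mod 7). t = 3×7×1 + 6×6×6 ≡ 27 (mod 42)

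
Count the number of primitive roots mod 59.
A prime p has φ(p-1) primitive roots; here φ(58) = 28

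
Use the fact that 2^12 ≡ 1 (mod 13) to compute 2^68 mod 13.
By Fermat: 2^{12} ≡ 1 (mod 13). 68 = 5×12 + 8. So 2^{68} ≡ 2^{8} ≡ 9 (mod 13)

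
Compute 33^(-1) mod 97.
Since 97 is prime, by Fermat 33^(-1) ≡ 33^{95} ≡ 50 mod 97. Verify: 33 × 50 = 1650 ≡ 1 mod 97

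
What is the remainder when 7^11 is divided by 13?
By repeated squaring mod 13: 7^{1}≡7, 7^{2}≡10, 7^{4}≡9, 7^{8}≡3. Then 7^{11} = 7^{8+2+1} ≡ 3 × 10 × 7 ≡ 2 mod 13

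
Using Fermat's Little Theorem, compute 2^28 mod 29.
By Fermat's Little Theorem, 2^{28} ≡ 1 (mod 29) since 29 is prime and gcd(2, 29) = 1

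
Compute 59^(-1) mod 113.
Since 113 is prime, by Fermat 59^(-1) ≡ 59^{111} ≡ 23 mod 113. Verify: 59 × 23 = 1357 ≡ 1 mod 113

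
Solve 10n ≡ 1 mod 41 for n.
Since 41 is prime, by Fermat 10^(-1) ≡ 10^{39} ≡ 37 mod 41. Verify: 10 × 37 = 370 ≡ 1 mod 41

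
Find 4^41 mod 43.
By repeated squaring mod 43: 4^{1}≡4, 4^{2}≡16, 4^{4}≡41, 4^{8}≡4, 4^{16}≡16, 4^{32}≡41. Then 4^{41} = 4^{32+8+1} ≡ 41 × 4 × 4 ≡ 11 mod 43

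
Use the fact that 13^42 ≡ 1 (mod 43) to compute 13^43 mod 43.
By Fermat: 13^{42} ≡ 1 (mod 43). So 13^{43} = 13^{42} · 13^{1} ≡ 13^{1} ≡ 13 (mod 43)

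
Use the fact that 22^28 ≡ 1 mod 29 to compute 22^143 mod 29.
By Fermat: 22^{28} ≡ 1 mod 29. 143 = 5×28 + 3. So 22^{143} ≡ 22^{3} ≡ 5 mod 29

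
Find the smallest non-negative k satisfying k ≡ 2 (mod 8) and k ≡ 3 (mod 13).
M = 8 × 13 = 104. M₁ = 13, y₁ ≡ 5 (mod 8). M₂ = 8, y₂ ≡ 5 (mod 13). k = 2×13×5 + 3×8×5 ≡ 42 (mod 104)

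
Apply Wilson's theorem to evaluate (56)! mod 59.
(58)! = (56)! × (57) × (58) ≡ -1 (mod 59). So (56)! ≡ -1 × [(58)(57)]^(-1) ≡ 29 (mod 59)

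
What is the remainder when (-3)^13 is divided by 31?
By repeated squaring mod 31: (-3)^{1}≡28, (-3)^{2}≡9, (-3)^{4}≡19, (-3)^{8}≡20. Then (-3)^{13} = (-3)^{8+4+1} ≡ 20 × 19 × 28 ≡ 7 mod 31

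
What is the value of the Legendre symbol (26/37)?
(26/37) = 26^{18} mod 37 = 1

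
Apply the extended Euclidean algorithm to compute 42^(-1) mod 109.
Extended GCD: 42(13) + 109(-5) = 1. So 42^(-1) ≡ 13 (mod 109). Verify: 42 × 13 = 546 ≡ 1 (mod 109)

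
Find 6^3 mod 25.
6^{3} = 216 ≡ 16 mod 25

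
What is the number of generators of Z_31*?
Number of primitive roots mod 31 = φ(p-1) = φ(30) = 8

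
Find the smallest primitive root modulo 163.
g = 2. For each prime q|162: 2^{81}≡162, 2^{54}≡104, none ≡ 1, so ord_163(2) = 162 and 2 is a primitive root.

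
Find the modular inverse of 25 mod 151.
Since 151 is prime, by Fermat 25^(-1) ≡ 25^{149} ≡ 145 (mod 151). Verify: 25 × 145 = 3625 ≡ 1 (mod 151)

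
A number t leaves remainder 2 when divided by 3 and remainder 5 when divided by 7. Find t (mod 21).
M = 3 × 7 = 21. M₁ = 7, y₁ ≡ 1 (mod 3). M₂ = 3, y₂ ≡ 5 (mod 7). t = 2×7×1 + 5×3×5 ≡ 5 (mod 21)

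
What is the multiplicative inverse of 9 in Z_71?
Since 71 is prime, by Fermat 9^(-1) ≡ 9^{69} ≡ 8 mod 71. Verify: 9 × 8 = 72 ≡ 1 mod 71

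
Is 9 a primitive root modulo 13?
9^{3} ≡ 1 mod 13 and 3 < 12, so ord_13(9) = 3 ≠ 12 and 9 is not a primitive root.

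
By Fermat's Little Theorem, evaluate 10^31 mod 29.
By Fermat: 10^{28} ≡ 1 mod 29. So 10^{31} = 10^{28} · 10^{3} ≡ 10^{3} ≡ 14 mod 29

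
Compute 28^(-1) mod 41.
Since 41 is prime, by Fermat 28^(-1) ≡ 28^{39} ≡ 22 mod 41. Verify: 28 × 22 = 616 ≡ 1 mod 41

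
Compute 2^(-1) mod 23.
Since 23 is prime, by Fermat 2^(-1) ≡ 2^{21} ≡ 12 mod 23. Verify: 2 × 12 = 24 ≡ 1 mod 23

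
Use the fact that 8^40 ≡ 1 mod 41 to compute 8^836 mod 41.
By Fermat: 8^{40} ≡ 1 mod 41. 836 ≡ 36 mod 40. So 8^{836} ≡ 8^{36} ≡ 10 mod 41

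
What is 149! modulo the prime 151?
(150)! = (149)! × (150) ≡ -1 (mod 151). So (149)! ≡ -1 × (150)^(-1) ≡ (-1)×(-1) = 1 (mod 151)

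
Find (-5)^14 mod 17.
By repeated squaring mod 17: (-5)^{1}≡12, (-5)^{2}≡8, (-5)^{4}≡13, (-5)^{8}≡16. Then (-5)^{14} = (-5)^{8+4+2} ≡ 16 × 13 × 8 ≡ 15 mod 17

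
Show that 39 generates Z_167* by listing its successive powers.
39^1, 39^2, ..., 39^{166} mod 167: [39, 18, 34, 157, 111, 154, 161, 100, 59, 130, 60, 2, 78, 36, 68, 147, 55, 141, 155, 33, 118, 93, 120, 4, 156, 72, 136, 127, 110, 115, 143, 66, 69, 19, 73, 8, 145, 144, 105, 87, 53, 63, 119, 132, 138, 38, 146, 16, 123, 121, 43, 7, 106, 126, 71, 97, 109, 76, 125, 32, 79, 75, 86, 14, 45, 85, 142, 27, 51, 152, 83, 64, 158, 150, 5, 28, 90, 3, 117, 54, 102, 137, 166, 128, 149, 133, 10, 56, 13, 6, 67, 108, 37, 107, 165, 89, 131, 99, 20, 112, 26, 12, 134, 49, 74, 47, 163, 11, 95, 31, 40, 57, 52, 24, 101, 98, 148, 94, 159, 22, 23, 62, 80, 114, 104, 48, 35, 29, 129, 21, 151, 44, 46, 124, 160, 61, 41, 96, 70, 58, 91, 42, 135, 88, 92, 81, 153, 122, 82, 25, 140, 116, 15, 84, 103, 9, 17, 162, 139, 77, 164, 50, 113, 65, 30, 1]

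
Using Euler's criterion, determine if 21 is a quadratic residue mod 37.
By Euler's criterion: 21^{18} ≡ 1 mod 37. Since this equals 1, 21 is a QR.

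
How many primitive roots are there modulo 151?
A prime p has φ(p-1) primitive roots; here φ(150) = 40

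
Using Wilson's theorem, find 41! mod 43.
(42)! = (41)! × (42) ≡ -1 (mod 43). So (41)! ≡ -1 × (42)^(-1) ≡ (-1)×(-1) = 1 (mod 43)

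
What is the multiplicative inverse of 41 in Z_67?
Since 67 is prime, by Fermat 41^(-1) ≡ 41^{65} ≡ 18 (mod 67). Verify: 41 × 18 = 738 ≡ 1 (mod 67)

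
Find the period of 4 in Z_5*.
Powers of 4 mod 5: 4^1≡4, 4^2≡1. ord_5(4) = 2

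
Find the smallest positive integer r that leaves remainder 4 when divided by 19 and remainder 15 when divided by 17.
M = 19 × 17 = 323. M₁ = 17, y₁ ≡ 9 (mod 19). M₂ = 19, y₂ ≡ 9 (mod 17). r = 4×17×9 + 15×19×9 ≡ 270 (mod 323)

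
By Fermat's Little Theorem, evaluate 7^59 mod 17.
By Fermat: 7^{16} ≡ 1 (mod 17). 59 = 3×16 + 11. So 7^{59} ≡ 7^{11} ≡ 14 (mod 17)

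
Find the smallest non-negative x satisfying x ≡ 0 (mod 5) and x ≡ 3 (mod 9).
M = 5 × 9 = 45. M₁ = 9, y₁ ≡ 4 (mod 5). M₂ = 5, y₂ ≡ 2 (mod 9). x = 0×9×4 + 3×5×2 ≡ 30 (mod 45)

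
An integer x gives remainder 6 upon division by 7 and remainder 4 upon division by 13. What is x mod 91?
M = 7 × 13 = 91. M₁ = 13, y₁ ≡ 6 mod 7. M₂ = 7, y₂ ≡ 2 mod 13. x = 6×13×6 + 4×7×2 ≡ 69 mod 91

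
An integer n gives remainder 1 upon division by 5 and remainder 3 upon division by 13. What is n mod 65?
M = 5 × 13 = 65. M₁ = 13, y₁ ≡ 2 mod 5. M₂ = 5, y₂ ≡ 8 mod 13. n = 1×13×2 + 3×5×8 ≡ 16 mod 65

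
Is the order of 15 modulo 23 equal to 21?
Powers of 15 mod 23: 15^1≡15, 15^2≡18, 15^3≡17, 15^4≡2, 15^5≡7, 15^6≡13, 15^7≡11, 15^8≡4, 15^9≡14, 15^10≡3, 15^11≡22, 15^12≡8, 15^13≡5, 15^14≡6, 15^15≡21, 15^16≡16, 15^17≡10, 15^18≡12, 15^19≡19, 15^20≡9, 15^21≡20, 15^22≡1. 15^21≡20≢1, so ord ≠ 21. No, the actual order is 22.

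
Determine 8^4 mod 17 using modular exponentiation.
8^{4} = 4096 ≡ 16 (mod 17)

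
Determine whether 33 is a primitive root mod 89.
ord_89(33) divides 88. For each prime q|88: 33^{44}≡88, 33^{8}≡16, none ≡ 1. So 33 has order 88 and is a primitive root mod 89.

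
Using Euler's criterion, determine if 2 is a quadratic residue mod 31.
By Euler's criterion: 2^{15} ≡ 1 mod 31. Since this equals 1, 2 is a QR.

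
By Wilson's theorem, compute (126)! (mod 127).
By Wilson's theorem, (126)! ≡ -1 ≡ 126 (mod 127)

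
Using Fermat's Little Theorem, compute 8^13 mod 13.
By Fermat: 8^{12} ≡ 1 mod 13. So 8^{13} = 8^{12} · 8^{1} ≡ 8^{1} ≡ 8 mod 13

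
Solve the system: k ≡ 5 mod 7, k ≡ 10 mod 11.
M = 7 × 11 = 77. M₁ = 11, y₁ ≡ 2 mod 7. M₂ = 7, y₂ ≡ 8 mod 11. k = 5×11×2 + 10×7×8 ≡ 54 mod 77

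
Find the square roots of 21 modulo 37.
The square roots of 21 mod 37 are 13 and 24. Verify: 13² = 169 ≡ 21 mod 37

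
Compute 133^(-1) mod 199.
Since 199 is prime, by Fermat 133^(-1) ≡ 133^{197} ≡ 3 mod 199. Verify: 133 × 3 = 399 ≡ 1 mod 199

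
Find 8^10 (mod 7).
Using Fermat: 8^{6} ≡ 1 (mod 7). 10 ≡ 4 (mod 6). So 8^{10} ≡ 8^{4} ≡ 1 (mod 7)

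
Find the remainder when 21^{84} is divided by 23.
By Fermat: 21^{22} ≡ 1 mod 23. 84 = 3×22 + 18. So 21^{84} ≡ 21^{18} ≡ 13 mod 23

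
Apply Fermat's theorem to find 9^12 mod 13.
By Fermat's Little Theorem, 9^{12} ≡ 1 mod 13 since 13 is prime and gcd(9, 13) = 1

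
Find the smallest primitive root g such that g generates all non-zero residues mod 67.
g = 2. For each prime q|66: 2^{33}≡66, 2^{22}≡37, 2^{6}≡64, none ≡ 1, so ord_67(2) = 66 and 2 is a primitive root.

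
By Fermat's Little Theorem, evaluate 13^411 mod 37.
By Fermat: 13^{36} ≡ 1 (mod 37). 411 ≡ 15 (mod 36). So 13^{411} ≡ 13^{15} ≡ 29 (mod 37)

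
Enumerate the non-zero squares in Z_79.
QRs mod 79: {1, 2, 4, 5, 8, 9, 10, 11, 13, 16, 18, 19, 20, 21, 22, 23, 25, 26, 31, 32, 36, 38, 40, 42, 44, 45, 46, 49, 50, 51, 52, 55, 62, 64, 65, 67, 72, 73, 76}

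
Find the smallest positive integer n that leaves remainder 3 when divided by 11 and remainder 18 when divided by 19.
M = 11 × 19 = 209. M₁ = 19, y₁ ≡ 7 mod 11. M₂ = 11, y₂ ≡ 7 mod 19. n = 3×19×7 + 18×11×7 ≡ 113 mod 209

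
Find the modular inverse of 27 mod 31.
Since 31 is prime, by Fermat 27^(-1) ≡ 27^{29} ≡ 23 (mod 31). Verify: 27 × 23 = 621 ≡ 1 (mod 31)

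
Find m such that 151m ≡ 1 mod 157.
Since 157 is prime, by Fermat 151^(-1) ≡ 151^{155} ≡ 26 mod 157. Verify: 151 × 26 = 3926 ≡ 1 mod 157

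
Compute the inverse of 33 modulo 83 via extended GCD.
Extended GCD: 33(-5) + 83(2) = 1. So 33^(-1) ≡ -5 ≡ 78 mod 83. Verify: 33 × 78 = 2574 ≡ 1 mod 83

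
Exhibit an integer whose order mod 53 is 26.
4 has order 26 mod 53 since 4^{26} ≡ 1 mod 53 and no smaller power works.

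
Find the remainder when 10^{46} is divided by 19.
By Fermat: 10^{18} ≡ 1 (mod 19). 46 = 2×18 + 10. So 10^{46} ≡ 10^{10} ≡ 9 (mod 19)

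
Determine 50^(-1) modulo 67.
Since 67 is prime, by Fermat 50^(-1) ≡ 50^{65} ≡ 63 (mod 67). Verify: 50 × 63 = 3150 ≡ 1 (mod 67)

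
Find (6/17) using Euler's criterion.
(6/17) = 6^{8} mod 17 = -1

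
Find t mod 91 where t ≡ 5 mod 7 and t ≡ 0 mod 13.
M = 7 × 13 = 91. M₁ = 13, y₁ ≡ 6 mod 7. M₂ = 7, y₂ ≡ 2 mod 13. t = 5×13×6 + 0×7×2 ≡ 26 mod 91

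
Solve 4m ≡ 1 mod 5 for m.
Since 5 is prime, by Fermat 4^(-1) ≡ 4^{3} ≡ 4 mod 5. Verify: 4 × 4 = 16 ≡ 1 mod 5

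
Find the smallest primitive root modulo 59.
g = 2. Powers: [2, 4, 8, 16, 32, 5, 10, ...] generates all 58 non-zero residues.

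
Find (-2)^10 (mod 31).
By repeated squaring (mod 31): (-2)^{1}≡29, (-2)^{2}≡4, (-2)^{4}≡16, (-2)^{8}≡8. Then (-2)^{10} = (-2)^{8+2} ≡ 8 × 4 ≡ 1 (mod 31)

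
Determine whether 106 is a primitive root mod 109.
106^{54} ≡ 1 mod 109 and 54 < 108, so ord_109(106) = 54 ≠ 108 and 106 is not a primitive root.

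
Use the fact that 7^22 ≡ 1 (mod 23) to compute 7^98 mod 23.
By Fermat: 7^{22} ≡ 1 (mod 23). 98 = 4×22 + 10. So 7^{98} ≡ 7^{10} ≡ 13 (mod 23)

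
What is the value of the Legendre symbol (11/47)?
(11/47) = 11^{23} mod 47 = -1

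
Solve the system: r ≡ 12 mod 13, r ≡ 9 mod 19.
M = 13 × 19 = 247. M₁ = 19, y₁ ≡ 11 mod 13. M₂ = 13, y₂ ≡ 3 mod 19. r = 12×19×11 + 9×13×3 ≡ 142 mod 247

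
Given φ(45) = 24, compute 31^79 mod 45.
By Euler: 31^{24} ≡ 1 (mod 45) since gcd(31, 45) = 1. 79 = 3×24 + 7. So 31^{79} ≡ 31^{7} ≡ 31 (mod 45)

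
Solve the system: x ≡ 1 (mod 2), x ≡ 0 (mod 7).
M = 2 × 7 = 14. M₁ = 7, y₁ ≡ 1 (mod 2). M₂ = 2, y₂ ≡ 4 (mod 7). x = 1×7×1 + 0×2×4 ≡ 7 (mod 14)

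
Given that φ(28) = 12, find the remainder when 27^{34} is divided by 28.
By Euler: 27^{12} ≡ 1 (mod 28) since gcd(27, 28) = 1. 34 = 2×12 + 10. So 27^{34} ≡ 27^{10} ≡ 1 (mod 28)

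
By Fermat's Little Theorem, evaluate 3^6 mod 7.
By Fermat's Little Theorem, 3^{6} ≡ 1 mod 7 since 7 is prime and gcd(3, 7) = 1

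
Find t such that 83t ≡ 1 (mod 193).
Since 193 is prime, by Fermat 83^(-1) ≡ 83^{191} ≡ 100 (mod 193). Verify: 83 × 100 = 8300 ≡ 1 (mod 193)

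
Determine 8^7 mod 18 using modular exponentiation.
By repeated squaring (mod 18): 8^{1}≡8, 8^{2}≡10, 8^{4}≡10. Then 8^{7} = 8^{4+2+1} ≡ 10 × 10 × 8 ≡ 8 (mod 18)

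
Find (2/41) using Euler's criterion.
(2/41) = 2^{20} mod 41 = 1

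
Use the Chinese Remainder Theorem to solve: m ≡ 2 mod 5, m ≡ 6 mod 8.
M = 5 × 8 = 40. M₁ = 8, y₁ ≡ 2 mod 5. M₂ = 5, y₂ ≡ 5 mod 8. m = 2×8×2 + 6×5×5 ≡ 22 mod 40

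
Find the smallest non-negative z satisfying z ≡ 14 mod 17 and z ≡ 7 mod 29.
M = 17 × 29 = 493. M₁ = 29, y₁ ≡ 10 mod 17. M₂ = 17, y₂ ≡ 12 mod 29. z = 14×29×10 + 7×17×12 ≡ 65 mod 493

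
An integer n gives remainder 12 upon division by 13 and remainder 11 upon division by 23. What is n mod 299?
M = 13 × 23 = 299. M₁ = 23, y₁ ≡ 4 mod 13. M₂ = 13, y₂ ≡ 16 mod 23. n = 12×23×4 + 11×13×16 ≡ 103 mod 299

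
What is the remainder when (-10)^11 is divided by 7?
Using Fermat: (-10)^{6} ≡ 1 (mod 7). 11 ≡ 5 (mod 6). So (-10)^{11} ≡ (-10)^{5} ≡ 2 (mod 7)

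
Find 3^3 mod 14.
3^{3} = 27 ≡ 13 mod 14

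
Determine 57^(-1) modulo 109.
Since 109 is prime, by Fermat 57^(-1) ≡ 57^{107} ≡ 44 mod 109. Verify: 57 × 44 = 2508 ≡ 1 mod 109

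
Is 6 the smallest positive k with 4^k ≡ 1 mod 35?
Powers of 4 mod 35: 4^1≡4, 4^2≡16, 4^3≡29, 4^4≡11, 4^5≡9, 4^6≡1. First k with 4^k≡1 is k=6. Yes, ord_35(4) = 6.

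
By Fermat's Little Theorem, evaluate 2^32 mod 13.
By Fermat: 2^{12} ≡ 1 mod 13. 32 = 2×12 + 8. So 2^{32} ≡ 2^{8} ≡ 9 mod 13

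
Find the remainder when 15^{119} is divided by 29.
By Fermat: 15^{28} ≡ 1 (mod 29). 119 = 4×28 + 7. So 15^{119} ≡ 15^{7} ≡ 17 (mod 29)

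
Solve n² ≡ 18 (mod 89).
The square roots of 18 mod 89 are 75 and 14. Verify: 75² = 5625 ≡ 18 (mod 89)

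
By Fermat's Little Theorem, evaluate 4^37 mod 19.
By Fermat: 4^{18} ≡ 1 mod 19. 37 = 2×18 + 1. So 4^{37} ≡ 4^{1} ≡ 4 mod 19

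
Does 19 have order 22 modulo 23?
ord_23(19) divides 22. For each prime q|22: 19^{11}≡22, 19^{2}≡16, none ≡ 1. So 19 has order 22 and is a primitive root mod 23.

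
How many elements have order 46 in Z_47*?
Number of primitive roots mod 47 = φ(p-1) = φ(46) = 22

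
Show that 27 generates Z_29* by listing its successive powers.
27^1, 27^2, ..., 27^{28} mod 29: [27, 4, 21, 16, 26, 6, 17, 24, 10, 9, 11, 7, 15, 28, 2, 25, 8, 13, 3, 23, 12, 5, 19, 20, 18, 22, 14, 1]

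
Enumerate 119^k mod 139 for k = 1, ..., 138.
119^1, 119^2, ..., 119^{138} mod 139: [119, 122, 62, 11, 58, 91, 126, 121, 82, 28, 135, 80, 68, 30, 95, 46, 53, 52, 72, 89, 27, 16, 97, 6, 19, 37, 94, 66, 70, 129, 61, 31, 75, 29, 115, 63, 130, 41, 14, 137, 40, 34, 15, 117, 23, 96, 26, 36, 114, 83, 8, 118, 3, 79, 88, 47, 33, 35, 134, 100, 85, 107, 84, 127, 101, 65, 90, 7, 138, 20, 17, 77, 128, 81, 48, 13, 18, 57, 111, 4, 59, 71, 109, 44, 93, 86, 87, 67, 50, 112, 123, 42, 133, 120, 102, 45, 73, 69, 10, 78, 108, 64, 110, 24, 76, 9, 98, 125, 2, 99, 105, 124, 22, 116, 43, 113, 103, 25, 56, 131, 21, 136, 60, 51, 92, 106, 104, 5, 39, 54, 32, 55, 12, 38, 74, 49, 132, 1]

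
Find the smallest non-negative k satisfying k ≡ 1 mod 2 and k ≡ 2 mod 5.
M = 2 × 5 = 10. M₁ = 5, y₁ ≡ 1 mod 2. M₂ = 2, y₂ ≡ 3 mod 5. k = 1×5×1 + 2×2×3 ≡ 7 mod 10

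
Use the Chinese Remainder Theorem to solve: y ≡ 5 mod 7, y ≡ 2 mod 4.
M = 7 × 4 = 28. M₁ = 4, y₁ ≡ 2 mod 7. M₂ = 7, y₂ ≡ 3 mod 4. y = 5×4×2 + 2×7×3 ≡ 26 mod 28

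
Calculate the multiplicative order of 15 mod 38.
Powers of 15 mod 38: 15^1≡15, 15^2≡35, 15^3≡31, 15^4≡9, 15^5≡21, 15^6≡11, 15^7≡13, 15^8≡5, 15^9≡37, 15^10≡23, 15^11≡3, 15^12≡7, 15^13≡29, 15^14≡17, 15^15≡27, 15^16≡25, 15^17≡33, 15^18≡1. Order = 18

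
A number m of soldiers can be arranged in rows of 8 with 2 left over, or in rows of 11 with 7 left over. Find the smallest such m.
M = 8 × 11 = 88. M₁ = 11, y₁ ≡ 3 mod 8. M₂ = 8, y₂ ≡ 7 mod 11. m = 2×11×3 + 7×8×7 ≡ 18 mod 88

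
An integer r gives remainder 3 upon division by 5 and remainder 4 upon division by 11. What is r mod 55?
M = 5 × 11 = 55. M₁ = 11, y₁ ≡ 1 mod 5. M₂ = 5, y₂ ≡ 9 mod 11. r = 3×11×1 + 4×5×9 ≡ 48 mod 55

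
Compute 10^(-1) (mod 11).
Since 11 is prime, by Fermat 10^(-1) ≡ 10^{9} ≡ 10 (mod 11). Verify: 10 × 10 = 100 ≡ 1 (mod 11)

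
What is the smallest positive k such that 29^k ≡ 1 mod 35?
Powers of 29 mod 35: 29^1≡29, 29^2≡1. So the order of 29 is 2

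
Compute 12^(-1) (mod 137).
Since 137 is prime, by Fermat 12^(-1) ≡ 12^{135} ≡ 80 (mod 137). Verify: 12 × 80 = 960 ≡ 1 (mod 137)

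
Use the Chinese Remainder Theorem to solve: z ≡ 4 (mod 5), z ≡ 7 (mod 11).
M = 5 × 11 = 55. M₁ = 11, y₁ ≡ 1 (mod 5). M₂ = 5, y₂ ≡ 9 (mod 11). z = 4×11×1 + 7×5×9 ≡ 29 (mod 55)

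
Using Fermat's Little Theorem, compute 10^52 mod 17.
By Fermat: 10^{16} ≡ 1 mod 17. 52 = 3×16 + 4. So 10^{52} ≡ 10^{4} ≡ 4 mod 17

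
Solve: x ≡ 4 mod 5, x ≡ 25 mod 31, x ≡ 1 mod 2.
M = 5 × 31 × 2 = 310. M₁ = 62, y₁ ≡ 3 mod 5. M₂ = 10, y₂ ≡ 28 mod 31. M₃ = 155, y₃ ≡ 1 mod 2. x = 4×62×3 + 25×10×28 + 1×155×1 ≡ 149 mod 310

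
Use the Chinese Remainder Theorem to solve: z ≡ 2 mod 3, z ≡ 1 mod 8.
M = 3 × 8 = 24. M₁ = 8, y₁ ≡ 2 mod 3. M₂ = 3, y₂ ≡ 3 mod 8. z = 2×8×2 + 1×3×3 ≡ 17 mod 24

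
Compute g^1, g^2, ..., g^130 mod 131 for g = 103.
103^1, 103^2, ..., 103^{130} mod 131: [103, 129, 56, 4, 19, 123, 93, 16, 76, 99, 110, 64, 42, 3, 47, 125, 37, 12, 57, 107, 17, 48, 97, 35, 68, 61, 126, 9, 10, 113, 111, 36, 40, 59, 51, 13, 29, 105, 73, 52, 116, 27, 30, 77, 71, 108, 120, 46, 22, 39, 87, 53, 88, 25, 86, 81, 90, 100, 82, 62, 98, 7, 66, 117, 130, 28, 2, 75, 127, 112, 8, 38, 115, 55, 32, 21, 67, 89, 128, 84, 6, 94, 119, 74, 24, 114, 83, 34, 96, 63, 70, 5, 122, 121, 18, 20, 95, 91, 72, 80, 118, 102, 26, 58, 79, 15, 104, 101, 54, 60, 23, 11, 85, 109, 92, 44, 78, 43, 106, 45, 50, 41, 31, 49, 69, 33, 124, 65, 14, 1]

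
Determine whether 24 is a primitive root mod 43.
24^{21} ≡ 1 (mod 43) and 21 < 42, so ord_43(24) = 21 ≠ 42 and 24 is not a primitive root.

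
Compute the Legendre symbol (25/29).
(25/29) = 25^{14} mod 29 = 1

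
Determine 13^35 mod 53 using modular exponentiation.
By repeated squaring mod 53: 13^{1}≡13, 13^{2}≡10, 13^{4}≡47, 13^{8}≡36, 13^{16}≡24, 13^{32}≡46. Then 13^{35} = 13^{32+2+1} ≡ 46 × 10 × 13 ≡ 44 mod 53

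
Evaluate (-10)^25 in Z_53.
By repeated squaring mod 53: (-10)^{1}≡43, (-10)^{2}≡47, (-10)^{4}≡36, (-10)^{8}≡24, (-10)^{16}≡46. Then (-10)^{25} = (-10)^{16+8+1} ≡ 46 × 24 × 43 ≡ 37 mod 53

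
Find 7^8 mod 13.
By repeated squaring mod 13: 7^{1}≡7, 7^{2}≡10, 7^{4}≡9, 7^{8}≡3. So 7^{8} ≡ 3 mod 13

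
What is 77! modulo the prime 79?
(78)! = (77)! × (78) ≡ -1 mod 79. So (77)! ≡ -1 × (78)^(-1) ≡ (-1)×(-1) = 1 mod 79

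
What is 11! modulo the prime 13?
(12)! = (11)! × (12) ≡ -1 (mod 13). So (11)! ≡ -1 × (12)^(-1) ≡ (-1)×(-1) = 1 (mod 13)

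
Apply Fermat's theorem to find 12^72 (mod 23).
By Fermat: 12^{22} ≡ 1 (mod 23). 72 = 3×22 + 6. So 12^{72} ≡ 12^{6} ≡ 9 (mod 23)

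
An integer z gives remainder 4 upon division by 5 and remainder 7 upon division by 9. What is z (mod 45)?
M = 5 × 9 = 45. M₁ = 9, y₁ ≡ 4 (mod 5). M₂ = 5, y₂ ≡ 2 (mod 9). z = 4×9×4 + 7×5×2 ≡ 34 (mod 45)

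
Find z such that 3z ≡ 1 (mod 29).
Since 29 is prime, by Fermat 3^(-1) ≡ 3^{27} ≡ 10 (mod 29). Verify: 3 × 10 = 30 ≡ 1 (mod 29)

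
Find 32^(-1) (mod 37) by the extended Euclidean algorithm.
Extended GCD: 32(-15) + 37(13) = 1. So 32^(-1) ≡ -15 ≡ 22 (mod 37). Verify: 32 × 22 = 704 ≡ 1 (mod 37)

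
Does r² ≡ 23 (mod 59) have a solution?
By Euler's criterion: 23^{29} ≡ 58 (mod 59). Since this equals -1 (≡ 58), 23 is not a QR.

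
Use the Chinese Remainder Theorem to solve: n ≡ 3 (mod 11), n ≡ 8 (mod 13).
M = 11 × 13 = 143. M₁ = 13, y₁ ≡ 6 (mod 11). M₂ = 11, y₂ ≡ 6 (mod 13). n = 3×13×6 + 8×11×6 ≡ 47 (mod 143)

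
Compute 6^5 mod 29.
By repeated squaring mod 29: 6^{1}≡6, 6^{2}≡7, 6^{4}≡20. Then 6^{5} = 6^{4+1} ≡ 20 × 6 ≡ 4 mod 29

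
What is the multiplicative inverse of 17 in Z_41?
Since 41 is prime, by Fermat 17^(-1) ≡ 17^{39} ≡ 29 mod 41. Verify: 17 × 29 = 493 ≡ 1 mod 41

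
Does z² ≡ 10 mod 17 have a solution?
By Euler's criterion: 10^{8} ≡ 16 mod 17. Since this equals -1 (≡ 16), 10 is not a QR.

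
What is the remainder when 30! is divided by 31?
By Wilson's theorem, (30)! ≡ -1 ≡ 30 mod 31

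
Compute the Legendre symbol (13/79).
(13/79) = 13^{39} mod 79 = 1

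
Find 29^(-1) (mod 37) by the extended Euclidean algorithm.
Extended GCD: 29(-14) + 37(11) = 1. So 29^(-1) ≡ -14 ≡ 23 (mod 37). Verify: 29 × 23 = 667 ≡ 1 (mod 37)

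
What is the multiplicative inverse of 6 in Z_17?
Since 17 is prime, by Fermat 6^(-1) ≡ 6^{15} ≡ 3 (mod 17). Verify: 6 × 3 = 18 ≡ 1 (mod 17)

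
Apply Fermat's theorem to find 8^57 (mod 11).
By Fermat: 8^{10} ≡ 1 (mod 11). 57 = 5×10 + 7. So 8^{57} ≡ 8^{7} ≡ 2 (mod 11)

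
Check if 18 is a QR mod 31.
By Euler's criterion: 18^{15} ≡ 1 mod 31. Since this equals 1, 18 is a QR.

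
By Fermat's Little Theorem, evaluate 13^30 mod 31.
By Fermat's Little Theorem, 13^{30} ≡ 1 mod 31 since 31 is prime and gcd(13, 31) = 1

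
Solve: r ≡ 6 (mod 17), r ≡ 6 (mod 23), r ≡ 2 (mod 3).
M = 17 × 23 × 3 = 1173. M₁ = 69, y₁ ≡ 1 (mod 17). M₂ = 51, y₂ ≡ 14 (mod 23). M₃ = 391, y₃ ≡ 1 (mod 3). r = 6×69×1 + 6×51×14 + 2×391×1 ≡ 788 (mod 1173)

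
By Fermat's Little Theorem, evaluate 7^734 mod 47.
By Fermat: 7^{46} ≡ 1 mod 47. 734 ≡ 44 mod 46. So 7^{734} ≡ 7^{44} ≡ 24 mod 47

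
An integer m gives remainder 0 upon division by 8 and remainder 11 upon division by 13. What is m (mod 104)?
M = 8 × 13 = 104. M₁ = 13, y₁ ≡ 5 (mod 8). M₂ = 8, y₂ ≡ 5 (mod 13). m = 0×13×5 + 11×8×5 ≡ 24 (mod 104)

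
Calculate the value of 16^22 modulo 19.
Using Fermat: 16^{18} ≡ 1 (mod 19). 22 ≡ 4 (mod 18). So 16^{22} ≡ 16^{4} ≡ 5 (mod 19)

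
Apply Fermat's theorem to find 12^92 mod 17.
By Fermat: 12^{16} ≡ 1 mod 17. 92 = 5×16 + 12. So 12^{92} ≡ 12^{12} ≡ 4 mod 17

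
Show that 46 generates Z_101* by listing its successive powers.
46^1, 46^2, ..., 46^{100} mod 101: [46, 96, 73, 25, 39, 77, 7, 19, 66, 6, 74, 71, 34, 49, 32, 58, 42, 13, 93, 36, 40, 22, 2, 92, 91, 45, 50, 78, 53, 14, 38, 31, 12, 47, 41, 68, 98, 64, 15, 84, 26, 85, 72, 80, 44, 4, 83, 81, 90, 100, 55, 5, 28, 76, 62, 24, 94, 82, 35, 95, 27, 30, 67, 52, 69, 43, 59, 88, 8, 65, 61, 79, 99, 9, 10, 56, 51, 23, 48, 87, 63, 70, 89, 54, 60, 33, 3, 37, 86, 17, 75, 16, 29, 21, 57, 97, 18, 20, 11, 1]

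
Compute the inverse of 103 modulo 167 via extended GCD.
Extended GCD: 103(60) + 167(-37) = 1. So 103^(-1) ≡ 60 (mod 167). Verify: 103 × 60 = 6180 ≡ 1 (mod 167)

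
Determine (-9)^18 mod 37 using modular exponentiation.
By repeated squaring mod 37: (-9)^{1}≡28, (-9)^{2}≡7, (-9)^{4}≡12, (-9)^{8}≡33, (-9)^{16}≡16. Then (-9)^{18} = (-9)^{16+2} ≡ 16 × 7 ≡ 1 mod 37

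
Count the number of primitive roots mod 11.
Number of primitive roots mod 11 = φ(p-1) = φ(10) = 4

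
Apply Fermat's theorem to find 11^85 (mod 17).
By Fermat: 11^{16} ≡ 1 (mod 17). 85 = 5×16 + 5. So 11^{85} ≡ 11^{5} ≡ 10 (mod 17)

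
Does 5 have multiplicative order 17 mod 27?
Powers of 5 mod 27: 5^1≡5, 5^2≡25, 5^3≡17, 5^4≡4, 5^5≡20, 5^6≡19, 5^7≡14, 5^8≡16, 5^9≡26, 5^10≡22, 5^11≡2, 5^12≡10, 5^13≡23, 5^14≡7, 5^15≡8, 5^16≡13, 5^17≡11, 5^18≡1. 5^17≡11≢1, so ord ≠ 17. No, the actual order is 18.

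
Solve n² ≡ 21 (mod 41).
The square roots of 21 mod 41 are 12 and 29. Verify: 12² = 144 ≡ 21 (mod 41)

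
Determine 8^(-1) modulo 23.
Since 23 is prime, by Fermat 8^(-1) ≡ 8^{21} ≡ 3 mod 23. Verify: 8 × 3 = 24 ≡ 1 mod 23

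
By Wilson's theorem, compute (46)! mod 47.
By Wilson's theorem, (46)! ≡ -1 ≡ 46 mod 47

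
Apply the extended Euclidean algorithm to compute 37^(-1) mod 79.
Extended GCD: 37(-32) + 79(15) = 1. So 37^(-1) ≡ -32 ≡ 47 mod 79. Verify: 37 × 47 = 1739 ≡ 1 mod 79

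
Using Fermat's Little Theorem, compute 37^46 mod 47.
By Fermat's Little Theorem, 37^{46} ≡ 1 (mod 47) since 47 is prime and gcd(37, 47) = 1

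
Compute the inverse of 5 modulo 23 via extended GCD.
Extended GCD: 5(-9) + 23(2) = 1. So 5^(-1) ≡ -9 ≡ 14 (mod 23). Verify: 5 × 14 = 70 ≡ 1 (mod 23)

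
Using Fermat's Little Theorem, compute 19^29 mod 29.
By Fermat: 19^{28} ≡ 1 mod 29. So 19^{29} = 19^{28} · 19^{1} ≡ 19^{1} ≡ 19 mod 29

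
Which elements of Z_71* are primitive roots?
There are φ(70) = 24 primitive roots mod 71: {7, 11, 13, 21, 22, 28, 31, 33, 35, 42, 44, 47, 52, 53, 55, 56, 59, 61, 62, 63, 65, 67, 68, 69}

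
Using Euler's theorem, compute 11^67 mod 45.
By Euler: 11^{24} ≡ 1 (mod 45) since gcd(11, 45) = 1. 67 = 2×24 + 19. So 11^{67} ≡ 11^{19} ≡ 11 (mod 45)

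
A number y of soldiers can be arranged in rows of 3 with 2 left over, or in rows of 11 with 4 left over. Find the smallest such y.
M = 3 × 11 = 33. M₁ = 11, y₁ ≡ 2 mod 3. M₂ = 3, y₂ ≡ 4 mod 11. y = 2×11×2 + 4×3×4 ≡ 26 mod 33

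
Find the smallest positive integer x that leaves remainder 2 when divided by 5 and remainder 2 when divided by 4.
M = 5 × 4 = 20. M₁ = 4, y₁ ≡ 4 (mod 5). M₂ = 5, y₂ ≡ 1 (mod 4). x = 2×4×4 + 2×5×1 ≡ 2 (mod 20)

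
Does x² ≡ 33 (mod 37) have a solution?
By Euler's criterion: 33^{18} ≡ 1 (mod 37). Since this equals 1, 33 is a QR.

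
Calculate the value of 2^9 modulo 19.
By repeated squaring (mod 19): 2^{1}≡2, 2^{2}≡4, 2^{4}≡16, 2^{8}≡9. Then 2^{9} = 2^{8+1} ≡ 9 × 2 ≡ 18 (mod 19)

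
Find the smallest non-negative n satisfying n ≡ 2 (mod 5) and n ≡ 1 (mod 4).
M = 5 × 4 = 20. M₁ = 4, y₁ ≡ 4 (mod 5). M₂ = 5, y₂ ≡ 1 (mod 4). n = 2×4×4 + 1×5×1 ≡ 17 (mod 20)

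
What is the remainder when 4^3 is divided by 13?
4^{3} = 64 ≡ 12 (mod 13)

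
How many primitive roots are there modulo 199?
Number of primitive roots mod 199 = φ(p-1) = φ(198) = 60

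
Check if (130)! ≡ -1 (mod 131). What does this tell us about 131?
(130)! mod 131 = 130. Since this equals -1 (mod 131), Wilson confirms 131 is prime.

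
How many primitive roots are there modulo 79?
A prime p has φ(p-1) primitive roots; here φ(78) = 24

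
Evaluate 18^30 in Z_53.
By repeated squaring (mod 53): 18^{1}≡18, 18^{2}≡6, 18^{4}≡36, 18^{8}≡24, 18^{16}≡46. Then 18^{30} = 18^{16+8+4+2} ≡ 46 × 24 × 36 × 6 ≡ 17 (mod 53)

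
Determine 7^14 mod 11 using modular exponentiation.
Using Fermat: 7^{10} ≡ 1 mod 11. 14 ≡ 4 mod 10. So 7^{14} ≡ 7^{4} ≡ 3 mod 11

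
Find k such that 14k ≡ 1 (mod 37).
Since 37 is prime, by Fermat 14^(-1) ≡ 14^{35} ≡ 8 (mod 37). Verify: 14 × 8 = 112 ≡ 1 (mod 37)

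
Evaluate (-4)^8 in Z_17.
By repeated squaring mod 17: (-4)^{1}≡13, (-4)^{2}≡16, (-4)^{4}≡1, (-4)^{8}≡1. So (-4)^{8} ≡ 1 mod 17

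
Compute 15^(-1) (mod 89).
Since 89 is prime, by Fermat 15^(-1) ≡ 15^{87} ≡ 6 (mod 89). Verify: 15 × 6 = 90 ≡ 1 (mod 89)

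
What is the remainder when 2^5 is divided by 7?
By repeated squaring mod 7: 2^{1}≡2, 2^{2}≡4, 2^{4}≡2. Then 2^{5} = 2^{4+1} ≡ 2 × 2 ≡ 4 mod 7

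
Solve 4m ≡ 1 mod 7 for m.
Since 7 is prime, by Fermat 4^(-1) ≡ 4^{5} ≡ 2 mod 7. Verify: 4 × 2 = 8 ≡ 1 mod 7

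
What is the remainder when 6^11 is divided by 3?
By repeated squaring mod 3: 6^{1}≡0, 6^{2}≡0, 6^{4}≡0, 6^{8}≡0. Then 6^{11} = 6^{8+2+1} ≡ 0 × 0 × 0 ≡ 0 mod 3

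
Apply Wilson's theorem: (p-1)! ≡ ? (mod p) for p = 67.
By Wilson's theorem, (66)! ≡ -1 ≡ 66 mod 67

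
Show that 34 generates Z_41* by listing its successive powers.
34^1, 34^2, ..., 34^{40} mod 41: [34, 8, 26, 23, 3, 20, 24, 37, 28, 9, 19, 31, 29, 2, 27, 16, 11, 5, 6, 40, 7, 33, 15, 18, 38, 21, 17, 4, 13, 32, 22, 10, 12, 39, 14, 25, 30, 36, 35, 1]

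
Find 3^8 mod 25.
By repeated squaring mod 25: 3^{1}≡3, 3^{2}≡9, 3^{4}≡6, 3^{8}≡11. So 3^{8} ≡ 11 mod 25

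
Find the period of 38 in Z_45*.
Powers of 38 mod 45: 38^1≡38, 38^2≡4, 38^3≡17, 38^4≡16, 38^5≡23, 38^6≡19, 38^7≡2, 38^8≡31, 38^9≡8, 38^10≡34, 38^11≡32, 38^12≡1. Order = 12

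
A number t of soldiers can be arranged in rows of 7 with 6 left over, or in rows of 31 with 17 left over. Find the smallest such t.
M = 7 × 31 = 217. M₁ = 31, y₁ ≡ 5 mod 7. M₂ = 7, y₂ ≡ 9 mod 31. t = 6×31×5 + 17×7×9 ≡ 48 mod 217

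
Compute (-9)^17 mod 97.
By repeated squaring mod 97: (-9)^{1}≡88, (-9)^{2}≡81, (-9)^{4}≡62, (-9)^{8}≡61, (-9)^{16}≡35. Then (-9)^{17} = (-9)^{16+1} ≡ 35 × 88 ≡ 73 mod 97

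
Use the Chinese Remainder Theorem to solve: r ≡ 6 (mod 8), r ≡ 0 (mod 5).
M = 8 × 5 = 40. M₁ = 5, y₁ ≡ 5 (mod 8). M₂ = 8, y₂ ≡ 2 (mod 5). r = 6×5×5 + 0×8×2 ≡ 30 (mod 40)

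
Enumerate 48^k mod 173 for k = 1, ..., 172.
48^1, 48^2, ..., 48^{172} mod 173: [48, 55, 45, 84, 53, 122, 147, 136, 127, 41, 65, 6, 115, 157, 97, 158, 145, 40, 17, 124, 70, 73, 44, 36, 171, 77, 63, 83, 5, 67, 102, 52, 74, 92, 91, 43, 161, 116, 32, 152, 30, 56, 93, 139, 98, 33, 27, 85, 101, 4, 19, 47, 7, 163, 39, 142, 69, 25, 162, 164, 87, 24, 114, 109, 42, 113, 61, 160, 68, 150, 107, 119, 3, 144, 165, 135, 79, 159, 20, 95, 62, 35, 123, 22, 18, 172, 125, 118, 128, 89, 120, 51, 26, 37, 46, 132, 108, 167, 58, 16, 76, 15, 28, 133, 156, 49, 103, 100, 129, 137, 2, 96, 110, 90, 168, 106, 71, 121, 99, 81, 82, 130, 12, 57, 141, 21, 143, 117, 80, 34, 75, 140, 146, 88, 72, 169, 154, 126, 166, 10, 134, 31, 104, 148, 11, 9, 86, 149, 59, 64, 131, 60, 112, 13, 105, 23, 66, 54, 170, 29, 8, 38, 94, 14, 153, 78, 111, 138, 50, 151, 155, 1]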